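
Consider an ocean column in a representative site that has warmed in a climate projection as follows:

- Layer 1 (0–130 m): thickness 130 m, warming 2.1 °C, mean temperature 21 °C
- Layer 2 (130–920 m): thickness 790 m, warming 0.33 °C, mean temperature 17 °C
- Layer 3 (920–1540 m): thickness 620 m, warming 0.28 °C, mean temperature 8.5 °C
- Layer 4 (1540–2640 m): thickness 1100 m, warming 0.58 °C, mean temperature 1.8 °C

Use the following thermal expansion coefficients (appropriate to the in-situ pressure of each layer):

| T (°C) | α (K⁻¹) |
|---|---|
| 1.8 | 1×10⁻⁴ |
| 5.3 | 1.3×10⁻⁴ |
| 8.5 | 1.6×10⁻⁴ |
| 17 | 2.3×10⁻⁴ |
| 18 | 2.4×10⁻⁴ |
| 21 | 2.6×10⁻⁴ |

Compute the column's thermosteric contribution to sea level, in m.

Δh = 0.223 m

Layer 1 at 21 °C → α = 2.6×10⁻⁴ K⁻¹
Layer 2 at 17 °C → α = 2.3×10⁻⁴ K⁻¹
Layer 3 at 8.5 °C → α = 1.6×10⁻⁴ K⁻¹
Layer 4 at 1.8 °C → α = 1×10⁻⁴ K⁻¹
0–130 m: 130 × 2.1 × 2.6×10⁻⁴ = 0.07098 m
130–920 m: 790 × 0.33 × 2.3×10⁻⁴ = 0.059961 m
920–1540 m: 1.6×10⁻⁴ × 620 × 0.28 = 0.027776 m
1100 × 0.58 × 1×10⁻⁴ = 0.06380 m
Δh = 0.07098 + 0.059961 + 0.027776 + 0.06380 = 0.222517 m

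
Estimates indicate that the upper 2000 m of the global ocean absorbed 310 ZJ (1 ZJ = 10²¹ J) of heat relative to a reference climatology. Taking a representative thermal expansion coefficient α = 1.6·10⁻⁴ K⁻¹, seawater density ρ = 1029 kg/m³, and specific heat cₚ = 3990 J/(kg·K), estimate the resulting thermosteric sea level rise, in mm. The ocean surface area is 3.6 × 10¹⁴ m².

Per unit area: Q = 310×10²¹ / (3.6×10¹⁴) ≈ 8.611×10⁸ J/m²
Δh = αQ/(ρcₚ) = 1.6×10⁻⁴ × 8.611×10⁸ / (1029 × 3990) ≈ 0.033557 m

about 34 mm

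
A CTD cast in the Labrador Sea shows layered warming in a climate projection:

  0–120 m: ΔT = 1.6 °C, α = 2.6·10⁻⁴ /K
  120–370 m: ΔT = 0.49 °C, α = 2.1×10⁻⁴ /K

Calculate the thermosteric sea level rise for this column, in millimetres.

about 76 mm

120 × 1.6 × 2.6×10⁻⁴ = 0.04992 m
0.49 × 2.1×10⁻⁴ × 250 = 0.025725 m
Δh = 0.04992 + 0.025725 = 0.075645 m ≈ 76 mm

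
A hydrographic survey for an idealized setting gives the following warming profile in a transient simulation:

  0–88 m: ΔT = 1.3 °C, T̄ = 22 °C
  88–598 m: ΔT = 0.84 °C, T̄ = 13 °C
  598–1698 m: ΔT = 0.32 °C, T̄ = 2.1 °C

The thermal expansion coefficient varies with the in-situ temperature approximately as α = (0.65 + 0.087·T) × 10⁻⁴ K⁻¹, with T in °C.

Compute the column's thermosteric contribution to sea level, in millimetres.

Layer 1: α = (0.65 + 0.087×22)×10⁻⁴ = 2.564×10⁻⁴ K⁻¹
Layer 2: α = (0.65 + 0.087×13)×10⁻⁴ = 1.781×10⁻⁴ K⁻¹
Layer 3: α = (0.65 + 0.087×2.1)×10⁻⁴ = 0.8327×10⁻⁴ K⁻¹
Layer 1: 2.564×10⁻⁴ × 88 × 1.3 = 0.02933216 m
88–598 m: 1.781×10⁻⁴ × 0.84 × 510 = 0.07629804 m
Layer 3: 1100 × 0.32 × 0.8327×10⁻⁴ = 0.02931104 m
Δh = 0.02933216 + 0.07629804 + 0.02931104 = 0.13494124 m ≈ 135 mm

135 mm of thermosteric rise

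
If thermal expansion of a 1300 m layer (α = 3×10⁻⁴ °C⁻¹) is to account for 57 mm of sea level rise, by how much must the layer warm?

ΔT ≈ 0.146 °C

ΔT = Δh/(αH) = 0.057 / (3×10⁻⁴ × 1300) ≈ 0.1462 °C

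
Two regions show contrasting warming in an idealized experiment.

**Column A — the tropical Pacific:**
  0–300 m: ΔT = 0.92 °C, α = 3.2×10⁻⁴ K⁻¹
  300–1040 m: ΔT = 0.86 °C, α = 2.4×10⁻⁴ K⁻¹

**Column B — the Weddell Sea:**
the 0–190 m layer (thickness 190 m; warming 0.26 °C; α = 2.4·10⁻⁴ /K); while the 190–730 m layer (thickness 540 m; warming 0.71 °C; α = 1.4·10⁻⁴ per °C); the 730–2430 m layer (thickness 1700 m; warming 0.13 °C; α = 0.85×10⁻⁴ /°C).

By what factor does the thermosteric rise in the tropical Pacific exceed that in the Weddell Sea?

a factor of 2.9

A Layer 1: 3.2×10⁻⁴ × 0.92 × 300 = 0.08832 m
A 2.4×10⁻⁴ × 740 × 0.86 = 0.152736 m
A total: 0.241056 m
B 0.26 × 190 × 2.4×10⁻⁴ = 0.011856 m
B 540 × 0.71 × 1.4×10⁻⁴ = 0.053676 m
B 730–2430 m: 0.13 × 1700 × 0.85×10⁻⁴ = 0.018785 m
B total: 0.084317 m
Ratio: 0.241056 / 0.084317 ≈ 2.859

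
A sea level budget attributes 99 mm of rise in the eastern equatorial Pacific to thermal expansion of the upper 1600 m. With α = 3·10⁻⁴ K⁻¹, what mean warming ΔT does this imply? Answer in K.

ΔT ≈ 0.21 K

ΔT = Δh/(αH) = 0.099 / (3×10⁻⁴ × 1600) ≈ 0.2063 K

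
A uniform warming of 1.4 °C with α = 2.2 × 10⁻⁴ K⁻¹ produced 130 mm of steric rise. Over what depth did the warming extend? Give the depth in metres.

H = Δh/(αΔT) = 0.13 / (2.2×10⁻⁴ × 1.4) ≈ 422.1 m

422 m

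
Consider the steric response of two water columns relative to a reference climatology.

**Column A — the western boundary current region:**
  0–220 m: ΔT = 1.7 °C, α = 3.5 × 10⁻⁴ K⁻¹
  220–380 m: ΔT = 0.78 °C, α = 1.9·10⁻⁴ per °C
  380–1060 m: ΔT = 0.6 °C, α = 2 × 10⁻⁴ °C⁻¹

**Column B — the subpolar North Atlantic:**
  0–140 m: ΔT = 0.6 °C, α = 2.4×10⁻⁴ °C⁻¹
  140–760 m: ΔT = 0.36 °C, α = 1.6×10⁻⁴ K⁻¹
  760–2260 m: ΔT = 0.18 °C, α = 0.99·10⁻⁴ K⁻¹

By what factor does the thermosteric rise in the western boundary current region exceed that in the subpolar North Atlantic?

a factor of 2.9

A Layer 1: 1.7 × 3.5×10⁻⁴ × 220 = 0.13090 m
A Layer 2: 160 × 0.78 × 1.9×10⁻⁴ = 0.023712 m
A 380–1060 m: 2×10⁻⁴ × 0.6 × 680 = 0.08160 m
A total: 0.236212 m
B 0–140 m: 0.6 × 140 × 2.4×10⁻⁴ = 0.02016 m
B Layer 2: 0.36 × 1.6×10⁻⁴ × 620 = 0.035712 m
B 0.18 × 1500 × 0.99×10⁻⁴ = 0.02673 m
B total: 0.082602 m
Ratio: 0.236212 / 0.082602 ≈ 2.860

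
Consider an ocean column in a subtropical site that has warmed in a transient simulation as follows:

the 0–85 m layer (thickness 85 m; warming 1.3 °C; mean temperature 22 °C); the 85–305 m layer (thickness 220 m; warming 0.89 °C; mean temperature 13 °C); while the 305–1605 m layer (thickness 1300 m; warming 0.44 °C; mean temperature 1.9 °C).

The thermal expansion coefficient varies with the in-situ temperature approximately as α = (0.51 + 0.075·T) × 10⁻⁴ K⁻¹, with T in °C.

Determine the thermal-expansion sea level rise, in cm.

Δh ≈ 9.03 cm

Layer 1: α = (0.51 + 0.075×22)×10⁻⁴ = 2.16×10⁻⁴ K⁻¹
Layer 2: α = (0.51 + 0.075×13)×10⁻⁴ = 1.485×10⁻⁴ K⁻¹
Layer 3: α = (0.51 + 0.075×1.9)×10⁻⁴ = 0.6525×10⁻⁴ K⁻¹
2.16×10⁻⁴ × 1.3 × 85 = 0.023868 m
1.485×10⁻⁴ × 0.89 × 220 = 0.0290763 m
305–1605 m: 0.44 × 0.6525×10⁻⁴ × 1300 = 0.037323 m
Δh = 0.023868 + 0.0290763 + 0.037323 = 0.0902673 m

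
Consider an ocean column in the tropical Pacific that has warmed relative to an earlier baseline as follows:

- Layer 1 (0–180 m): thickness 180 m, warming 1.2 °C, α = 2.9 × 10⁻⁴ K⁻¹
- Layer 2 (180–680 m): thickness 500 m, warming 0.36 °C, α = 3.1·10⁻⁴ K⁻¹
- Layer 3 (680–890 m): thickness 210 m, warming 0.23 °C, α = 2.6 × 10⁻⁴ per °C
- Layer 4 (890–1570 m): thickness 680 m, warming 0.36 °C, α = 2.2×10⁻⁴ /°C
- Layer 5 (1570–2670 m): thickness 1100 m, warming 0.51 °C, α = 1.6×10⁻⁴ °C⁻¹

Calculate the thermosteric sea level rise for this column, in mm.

Δh = 270 mm

180 × 1.2 × 2.9×10⁻⁴ = 0.06264 m
Layer 2: 0.36 × 3.1×10⁻⁴ × 500 = 0.05580 m
680–890 m: 0.23 × 210 × 2.6×10⁻⁴ = 0.012558 m
0.36 × 680 × 2.2×10⁻⁴ = 0.053856 m
0.51 × 1100 × 1.6×10⁻⁴ = 0.08976 m
Δh = 0.06264 + 0.05580 + 0.012558 + 0.053856 + 0.08976 = 0.274614 m ≈ 270 mm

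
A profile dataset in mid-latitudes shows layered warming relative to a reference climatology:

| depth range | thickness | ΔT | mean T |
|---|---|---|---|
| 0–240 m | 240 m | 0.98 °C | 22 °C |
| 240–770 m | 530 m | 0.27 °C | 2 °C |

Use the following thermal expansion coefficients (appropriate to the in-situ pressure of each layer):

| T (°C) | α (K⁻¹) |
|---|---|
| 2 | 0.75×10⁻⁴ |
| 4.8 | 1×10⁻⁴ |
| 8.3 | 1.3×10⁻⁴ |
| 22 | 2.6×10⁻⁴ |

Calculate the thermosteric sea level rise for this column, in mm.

Δh ≈ 71.9 mm

Layer 1 at 22 °C → α = 2.6×10⁻⁴ K⁻¹
Layer 2 at 2 °C → α = 0.75×10⁻⁴ K⁻¹
Layer 1: 2.6×10⁻⁴ × 0.98 × 240 = 0.061152 m
Layer 2: 0.75×10⁻⁴ × 0.27 × 530 = 0.0107325 m
Δh = 0.061152 + 0.0107325 = 0.0718845 m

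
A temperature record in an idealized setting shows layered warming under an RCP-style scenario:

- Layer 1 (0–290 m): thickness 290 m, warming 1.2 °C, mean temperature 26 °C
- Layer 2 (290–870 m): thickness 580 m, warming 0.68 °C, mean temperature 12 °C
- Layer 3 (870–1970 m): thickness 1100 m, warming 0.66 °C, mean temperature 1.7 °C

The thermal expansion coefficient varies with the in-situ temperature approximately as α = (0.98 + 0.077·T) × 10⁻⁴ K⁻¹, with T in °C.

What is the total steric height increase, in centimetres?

26.0 cm of thermosteric rise

Layer 1: α = (0.98 + 0.077×26)×10⁻⁴ = 2.982×10⁻⁴ K⁻¹
Layer 2: α = (0.98 + 0.077×12)×10⁻⁴ = 1.904×10⁻⁴ K⁻¹
Layer 3: α = (0.98 + 0.077×1.7)×10⁻⁴ = 1.1109×10⁻⁴ K⁻¹
Layer 1: 1.2 × 290 × 2.982×10⁻⁴ = 0.1037736 m
0.68 × 1.904×10⁻⁴ × 580 = 0.07509376 m
870–1970 m: 1100 × 0.66 × 1.1109×10⁻⁴ = 0.08065134 m
Δh = 0.1037736 + 0.07509376 + 0.08065134 = 0.2595187 m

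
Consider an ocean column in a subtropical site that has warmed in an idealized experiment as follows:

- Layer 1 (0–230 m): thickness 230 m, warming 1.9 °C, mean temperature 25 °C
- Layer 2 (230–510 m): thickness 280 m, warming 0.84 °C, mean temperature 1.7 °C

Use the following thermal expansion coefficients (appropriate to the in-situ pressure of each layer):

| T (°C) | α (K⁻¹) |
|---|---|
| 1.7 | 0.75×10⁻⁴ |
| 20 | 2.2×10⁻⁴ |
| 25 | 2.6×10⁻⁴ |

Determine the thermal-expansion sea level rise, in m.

Layer 1 at 25 °C → α = 2.6×10⁻⁴ K⁻¹
Layer 2 at 1.7 °C → α = 0.75×10⁻⁴ K⁻¹
1.9 × 230 × 2.6×10⁻⁴ = 0.11362 m
230–510 m: 280 × 0.75×10⁻⁴ × 0.84 = 0.01764 m
Δh = 0.11362 + 0.01764 = 0.13126 m ≈ 0.13 m

0.13 m of thermosteric rise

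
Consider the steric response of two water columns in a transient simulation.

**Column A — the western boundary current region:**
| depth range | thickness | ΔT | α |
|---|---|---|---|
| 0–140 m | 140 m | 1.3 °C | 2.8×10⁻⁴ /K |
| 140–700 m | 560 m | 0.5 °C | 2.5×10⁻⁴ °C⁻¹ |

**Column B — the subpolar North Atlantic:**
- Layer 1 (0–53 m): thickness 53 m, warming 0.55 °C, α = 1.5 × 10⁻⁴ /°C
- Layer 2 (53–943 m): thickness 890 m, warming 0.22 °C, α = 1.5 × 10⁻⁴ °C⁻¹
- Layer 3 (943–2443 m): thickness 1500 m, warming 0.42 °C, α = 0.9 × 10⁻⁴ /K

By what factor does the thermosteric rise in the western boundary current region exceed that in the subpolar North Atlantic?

≈ 1.3×

A 140 × 1.3 × 2.8×10⁻⁴ = 0.05096 m
A Layer 2: 0.5 × 560 × 2.5×10⁻⁴ = 0.07000 m
A total: 0.12096 m
B 0–53 m: 0.55 × 1.5×10⁻⁴ × 53 = 0.0043725 m
B 0.22 × 1.5×10⁻⁴ × 890 = 0.02937 m
B Layer 3: 1500 × 0.42 × 0.9×10⁻⁴ = 0.05670 m
B total: 0.0904425 m
Ratio: 0.12096 / 0.0904425 ≈ 1.337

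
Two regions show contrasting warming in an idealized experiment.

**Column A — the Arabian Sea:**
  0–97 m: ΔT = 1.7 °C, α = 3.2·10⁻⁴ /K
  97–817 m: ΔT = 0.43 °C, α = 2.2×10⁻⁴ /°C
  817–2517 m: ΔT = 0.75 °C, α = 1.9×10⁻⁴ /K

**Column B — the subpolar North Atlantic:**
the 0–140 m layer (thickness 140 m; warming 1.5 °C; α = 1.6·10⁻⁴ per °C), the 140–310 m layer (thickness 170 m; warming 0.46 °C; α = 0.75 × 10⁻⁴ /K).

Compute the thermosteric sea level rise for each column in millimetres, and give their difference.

A: 363 mm; B: 39.5 mm; difference 324 mm

A 3.2×10⁻⁴ × 1.7 × 97 = 0.052768 m
A Layer 2: 720 × 2.2×10⁻⁴ × 0.43 = 0.068112 m
A 1700 × 0.75 × 1.9×10⁻⁴ = 0.24225 m
A total: 0.36313 m
B Layer 1: 140 × 1.6×10⁻⁴ × 1.5 = 0.03360 m
B 140–310 m: 170 × 0.46 × 0.75×10⁻⁴ = 0.005865 m
B total: 0.039465 m
Difference: 0.36313 − 0.039465 = 0.323665 m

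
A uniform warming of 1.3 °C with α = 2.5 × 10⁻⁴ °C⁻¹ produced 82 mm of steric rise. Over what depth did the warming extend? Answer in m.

H = Δh/(αΔT) = 0.082 / (2.5×10⁻⁴ × 1.3) ≈ 252.3 m

H ≈ 250 m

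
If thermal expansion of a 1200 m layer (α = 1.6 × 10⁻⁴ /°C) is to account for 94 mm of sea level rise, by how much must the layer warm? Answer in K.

ΔT = Δh/(αH) = 0.094 / (1.6×10⁻⁴ × 1200) ≈ 0.4896 K

0.490 K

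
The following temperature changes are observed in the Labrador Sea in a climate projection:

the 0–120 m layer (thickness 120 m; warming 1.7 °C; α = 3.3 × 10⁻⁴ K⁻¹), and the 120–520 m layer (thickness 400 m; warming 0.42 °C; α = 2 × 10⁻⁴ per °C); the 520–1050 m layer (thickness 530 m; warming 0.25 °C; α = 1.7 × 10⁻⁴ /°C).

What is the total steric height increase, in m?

about 0.123 m

0–120 m: 3.3×10⁻⁴ × 120 × 1.7 = 0.06732 m
0.42 × 2×10⁻⁴ × 400 = 0.03360 m
1.7×10⁻⁴ × 0.25 × 530 = 0.022525 m
Δh = 0.06732 + 0.03360 + 0.022525 = 0.123445 m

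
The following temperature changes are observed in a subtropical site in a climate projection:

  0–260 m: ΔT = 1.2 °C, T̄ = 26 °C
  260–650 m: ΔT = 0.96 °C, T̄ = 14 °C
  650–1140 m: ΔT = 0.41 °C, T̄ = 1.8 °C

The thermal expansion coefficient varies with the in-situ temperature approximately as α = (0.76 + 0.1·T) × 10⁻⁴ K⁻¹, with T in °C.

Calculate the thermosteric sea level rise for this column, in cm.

20 cm

Layer 1: α = (0.76 + 0.1×26)×10⁻⁴ = 3.36×10⁻⁴ K⁻¹
Layer 2: α = (0.76 + 0.1×14)×10⁻⁴ = 2.16×10⁻⁴ K⁻¹
Layer 3: α = (0.76 + 0.1×1.8)×10⁻⁴ = 0.94×10⁻⁴ K⁻¹
3.36×10⁻⁴ × 1.2 × 260 = 0.104832 m
Layer 2: 2.16×10⁻⁴ × 0.96 × 390 = 0.0808704 m
650–1140 m: 0.94×10⁻⁴ × 0.41 × 490 = 0.0188846 m
Δh = 0.104832 + 0.0808704 + 0.0188846 = 0.204587 m ≈ 20 cm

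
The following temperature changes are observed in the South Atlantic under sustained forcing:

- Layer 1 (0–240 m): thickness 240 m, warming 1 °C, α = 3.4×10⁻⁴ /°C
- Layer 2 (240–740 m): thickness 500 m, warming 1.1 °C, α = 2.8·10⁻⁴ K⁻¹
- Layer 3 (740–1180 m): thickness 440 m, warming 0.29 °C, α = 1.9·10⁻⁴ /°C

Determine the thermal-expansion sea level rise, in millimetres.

0–240 m: 240 × 1 × 3.4×10⁻⁴ = 0.08160 m
1.1 × 2.8×10⁻⁴ × 500 = 0.15400 m
Layer 3: 440 × 0.29 × 1.9×10⁻⁴ = 0.024244 m
Δh = 0.08160 + 0.15400 + 0.024244 = 0.259844 m ≈ 260 mm

Δh = 260 mm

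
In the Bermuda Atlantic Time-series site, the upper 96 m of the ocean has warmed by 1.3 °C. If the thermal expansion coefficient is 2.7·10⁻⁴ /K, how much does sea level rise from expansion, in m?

Δh = αΔT·H = 2.7×10⁻⁴ × 1.3 × 96 = 0.033696 m

0.0337 m of thermosteric rise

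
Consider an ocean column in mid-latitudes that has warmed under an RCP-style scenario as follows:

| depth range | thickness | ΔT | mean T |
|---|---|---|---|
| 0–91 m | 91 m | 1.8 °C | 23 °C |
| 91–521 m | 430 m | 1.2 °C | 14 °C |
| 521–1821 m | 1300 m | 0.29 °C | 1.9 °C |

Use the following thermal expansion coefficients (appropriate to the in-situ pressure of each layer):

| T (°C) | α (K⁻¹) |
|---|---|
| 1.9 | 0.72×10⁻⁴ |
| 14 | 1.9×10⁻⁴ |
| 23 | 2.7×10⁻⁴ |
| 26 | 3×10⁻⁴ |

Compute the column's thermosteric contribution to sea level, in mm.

Layer 1 at 23 °C → α = 2.7×10⁻⁴ K⁻¹
Layer 2 at 14 °C → α = 1.9×10⁻⁴ K⁻¹
Layer 3 at 1.9 °C → α = 0.72×10⁻⁴ K⁻¹
91 × 1.8 × 2.7×10⁻⁴ = 0.044226 m
1.9×10⁻⁴ × 1.2 × 430 = 0.09804 m
521–1821 m: 1300 × 0.29 × 0.72×10⁻⁴ = 0.027144 m
Δh = 0.044226 + 0.09804 + 0.027144 = 0.16941 m ≈ 170 mm

170 mm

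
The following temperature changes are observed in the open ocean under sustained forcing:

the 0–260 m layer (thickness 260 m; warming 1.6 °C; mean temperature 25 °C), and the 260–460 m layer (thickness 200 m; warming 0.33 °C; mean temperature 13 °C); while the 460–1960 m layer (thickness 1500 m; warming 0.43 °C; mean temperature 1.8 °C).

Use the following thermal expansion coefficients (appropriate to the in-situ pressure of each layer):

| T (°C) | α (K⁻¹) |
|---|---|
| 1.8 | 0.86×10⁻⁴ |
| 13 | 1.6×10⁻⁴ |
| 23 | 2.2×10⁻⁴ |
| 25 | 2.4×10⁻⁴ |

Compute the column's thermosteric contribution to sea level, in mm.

166 mm of thermosteric rise

Layer 1 at 25 °C → α = 2.4×10⁻⁴ K⁻¹
Layer 2 at 13 °C → α = 1.6×10⁻⁴ K⁻¹
Layer 3 at 1.8 °C → α = 0.86×10⁻⁴ K⁻¹
Layer 1: 1.6 × 260 × 2.4×10⁻⁴ = 0.09984 m
0.33 × 200 × 1.6×10⁻⁴ = 0.01056 m
1500 × 0.86×10⁻⁴ × 0.43 = 0.05547 m
Δh = 0.09984 + 0.01056 + 0.05547 = 0.16587 m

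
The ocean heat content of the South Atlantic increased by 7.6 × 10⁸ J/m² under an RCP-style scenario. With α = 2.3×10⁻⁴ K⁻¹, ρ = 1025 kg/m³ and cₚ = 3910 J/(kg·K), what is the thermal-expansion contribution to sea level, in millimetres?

Δh = αQ/(ρcₚ) = 2.3×10⁻⁴ × 7.6×10⁸ / (1025 × 3910) ≈ 0.043615 m

44 mm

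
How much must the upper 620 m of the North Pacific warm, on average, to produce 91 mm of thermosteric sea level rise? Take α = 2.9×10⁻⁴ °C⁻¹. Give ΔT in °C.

ΔT ≈ 0.506 °C

ΔT = Δh/(αH) = 0.091 / (2.9×10⁻⁴ × 620) ≈ 0.5061 °C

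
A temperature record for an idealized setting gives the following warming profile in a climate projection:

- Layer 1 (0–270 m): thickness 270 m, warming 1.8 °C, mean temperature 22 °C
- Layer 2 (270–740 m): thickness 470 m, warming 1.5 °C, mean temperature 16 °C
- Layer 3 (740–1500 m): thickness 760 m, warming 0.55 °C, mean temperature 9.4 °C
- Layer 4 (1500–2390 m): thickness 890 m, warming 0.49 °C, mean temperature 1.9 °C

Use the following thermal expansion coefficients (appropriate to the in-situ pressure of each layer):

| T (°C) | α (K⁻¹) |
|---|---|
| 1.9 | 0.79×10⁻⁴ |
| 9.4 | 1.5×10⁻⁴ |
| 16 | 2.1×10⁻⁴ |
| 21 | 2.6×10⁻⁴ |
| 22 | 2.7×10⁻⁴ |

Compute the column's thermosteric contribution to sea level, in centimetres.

37.6 cm of thermosteric rise

Layer 1 at 22 °C → α = 2.7×10⁻⁴ K⁻¹
Layer 2 at 16 °C → α = 2.1×10⁻⁴ K⁻¹
Layer 3 at 9.4 °C → α = 1.5×10⁻⁴ K⁻¹
Layer 4 at 1.9 °C → α = 0.79×10⁻⁴ K⁻¹
Layer 1: 270 × 2.7×10⁻⁴ × 1.8 = 0.13122 m
Layer 2: 470 × 1.5 × 2.1×10⁻⁴ = 0.14805 m
740–1500 m: 0.55 × 760 × 1.5×10⁻⁴ = 0.06270 m
1500–2390 m: 0.49 × 890 × 0.79×10⁻⁴ = 0.0344519 m
Δh = 0.13122 + 0.14805 + 0.06270 + 0.0344519 = 0.3764219 m ≈ 37.6 cm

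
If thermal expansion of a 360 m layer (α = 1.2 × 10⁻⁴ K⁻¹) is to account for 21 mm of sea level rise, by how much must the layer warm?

ΔT = Δh/(αH) = 0.021 / (1.2×10⁻⁴ × 360) ≈ 0.4861 K

ΔT ≈ 0.486 K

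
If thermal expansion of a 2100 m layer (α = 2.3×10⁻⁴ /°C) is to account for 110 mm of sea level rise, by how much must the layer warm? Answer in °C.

0.23 °C

ΔT = Δh/(αH) = 0.11 / (2.3×10⁻⁴ × 2100) ≈ 0.2277 °C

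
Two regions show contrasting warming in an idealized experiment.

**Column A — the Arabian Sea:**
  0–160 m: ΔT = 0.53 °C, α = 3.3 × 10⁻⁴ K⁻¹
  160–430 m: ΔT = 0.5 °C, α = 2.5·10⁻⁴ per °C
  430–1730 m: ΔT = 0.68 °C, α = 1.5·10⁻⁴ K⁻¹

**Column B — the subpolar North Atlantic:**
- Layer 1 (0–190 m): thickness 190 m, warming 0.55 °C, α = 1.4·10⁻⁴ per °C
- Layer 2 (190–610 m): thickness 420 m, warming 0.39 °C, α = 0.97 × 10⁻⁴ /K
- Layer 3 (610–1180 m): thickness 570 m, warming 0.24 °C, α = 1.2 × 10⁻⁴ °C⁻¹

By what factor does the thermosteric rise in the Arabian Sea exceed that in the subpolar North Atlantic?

A Layer 1: 0.53 × 160 × 3.3×10⁻⁴ = 0.027984 m
A Layer 2: 270 × 0.5 × 2.5×10⁻⁴ = 0.03375 m
A Layer 3: 1.5×10⁻⁴ × 1300 × 0.68 = 0.13260 m
A total: 0.194334 m
B Layer 1: 0.55 × 1.4×10⁻⁴ × 190 = 0.01463 m
B 420 × 0.97×10⁻⁴ × 0.39 = 0.0158886 m
B Layer 3: 1.2×10⁻⁴ × 0.24 × 570 = 0.016416 m
B total: 0.0469346 m
Ratio: 0.194334 / 0.0469346 ≈ 4.141

≈ 4.1×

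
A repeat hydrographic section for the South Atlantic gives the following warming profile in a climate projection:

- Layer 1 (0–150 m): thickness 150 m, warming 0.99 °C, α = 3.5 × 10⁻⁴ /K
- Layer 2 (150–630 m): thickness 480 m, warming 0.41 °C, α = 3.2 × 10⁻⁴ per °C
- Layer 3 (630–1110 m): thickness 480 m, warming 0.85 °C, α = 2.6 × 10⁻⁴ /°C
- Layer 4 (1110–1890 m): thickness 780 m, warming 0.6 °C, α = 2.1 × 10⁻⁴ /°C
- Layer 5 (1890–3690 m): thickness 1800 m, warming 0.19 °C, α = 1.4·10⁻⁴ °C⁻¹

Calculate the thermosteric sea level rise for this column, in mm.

Layer 1: 3.5×10⁻⁴ × 0.99 × 150 = 0.051975 m
0.41 × 480 × 3.2×10⁻⁴ = 0.062976 m
630–1110 m: 2.6×10⁻⁴ × 0.85 × 480 = 0.10608 m
1110–1890 m: 780 × 0.6 × 2.1×10⁻⁴ = 0.09828 m
0.19 × 1.4×10⁻⁴ × 1800 = 0.04788 m
Δh = 0.051975 + 0.062976 + 0.10608 + 0.09828 + 0.04788 = 0.367191 m

Δh ≈ 367 mm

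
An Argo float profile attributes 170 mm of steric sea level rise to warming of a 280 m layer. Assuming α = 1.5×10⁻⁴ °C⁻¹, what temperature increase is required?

ΔT = Δh/(αH) = 0.17 / (1.5×10⁻⁴ × 280) ≈ 4.048 °C

ΔT ≈ 4.05 °C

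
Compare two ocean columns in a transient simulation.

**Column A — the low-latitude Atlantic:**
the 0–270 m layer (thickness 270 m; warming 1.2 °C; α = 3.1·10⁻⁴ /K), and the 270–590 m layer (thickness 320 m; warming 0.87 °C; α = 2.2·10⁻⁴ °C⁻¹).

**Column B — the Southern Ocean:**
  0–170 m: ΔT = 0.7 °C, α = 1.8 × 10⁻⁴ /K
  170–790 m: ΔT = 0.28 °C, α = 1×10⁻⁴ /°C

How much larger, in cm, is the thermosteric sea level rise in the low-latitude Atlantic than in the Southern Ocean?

12 cm

A Layer 1: 1.2 × 270 × 3.1×10⁻⁴ = 0.10044 m
A Layer 2: 320 × 2.2×10⁻⁴ × 0.87 = 0.061248 m
A total: 0.161688 m
B 0.7 × 1.8×10⁻⁴ × 170 = 0.02142 m
B 170–790 m: 620 × 1×10⁻⁴ × 0.28 = 0.01736 m
B total: 0.03878 m
Difference: 0.161688 − 0.03878 = 0.122908 m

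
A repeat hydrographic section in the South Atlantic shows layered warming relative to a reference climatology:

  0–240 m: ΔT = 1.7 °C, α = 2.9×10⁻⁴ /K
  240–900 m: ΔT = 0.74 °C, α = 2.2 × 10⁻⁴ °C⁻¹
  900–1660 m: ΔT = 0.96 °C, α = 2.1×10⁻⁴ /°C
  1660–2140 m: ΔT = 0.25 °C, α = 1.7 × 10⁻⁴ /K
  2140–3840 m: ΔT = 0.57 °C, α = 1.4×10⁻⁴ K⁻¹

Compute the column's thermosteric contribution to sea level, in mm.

Layer 1: 240 × 2.9×10⁻⁴ × 1.7 = 0.11832 m
240–900 m: 2.2×10⁻⁴ × 0.74 × 660 = 0.107448 m
Layer 3: 0.96 × 2.1×10⁻⁴ × 760 = 0.153216 m
0.25 × 480 × 1.7×10⁻⁴ = 0.02040 m
Layer 5: 1.4×10⁻⁴ × 0.57 × 1700 = 0.13566 m
Δh = 0.11832 + 0.107448 + 0.153216 + 0.02040 + 0.13566 = 0.535044 m

540 mm of thermosteric rise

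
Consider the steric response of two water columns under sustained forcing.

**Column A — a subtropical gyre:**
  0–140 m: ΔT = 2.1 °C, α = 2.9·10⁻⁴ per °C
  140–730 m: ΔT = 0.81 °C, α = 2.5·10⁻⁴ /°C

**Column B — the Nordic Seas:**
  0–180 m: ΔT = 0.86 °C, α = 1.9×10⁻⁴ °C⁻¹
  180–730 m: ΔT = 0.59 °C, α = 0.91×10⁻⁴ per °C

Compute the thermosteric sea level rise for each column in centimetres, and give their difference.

Δh_A ≈ 20 cm, Δh_B ≈ 5.9 cm; difference ≈ 15 cm

A Layer 1: 2.9×10⁻⁴ × 2.1 × 140 = 0.08526 m
A 0.81 × 2.5×10⁻⁴ × 590 = 0.119475 m
A total: 0.204735 m
B Layer 1: 0.86 × 1.9×10⁻⁴ × 180 = 0.029412 m
B Layer 2: 0.59 × 0.91×10⁻⁴ × 550 = 0.0295295 m
B total: 0.0589415 m
Difference: 0.204735 − 0.0589415 = 0.1457935 m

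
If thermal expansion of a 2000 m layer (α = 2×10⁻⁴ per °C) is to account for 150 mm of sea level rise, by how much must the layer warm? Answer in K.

0.38 K

ΔT = Δh/(αH) = 0.15 / (2×10⁻⁴ × 2000) = 0.3750 K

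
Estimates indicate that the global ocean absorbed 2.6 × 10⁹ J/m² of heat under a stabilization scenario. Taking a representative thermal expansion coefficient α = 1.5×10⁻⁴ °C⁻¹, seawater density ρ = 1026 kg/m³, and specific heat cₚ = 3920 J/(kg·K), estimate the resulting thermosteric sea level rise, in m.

0.0970 m of thermosteric rise

Δh = αQ/(ρcₚ) = 1.5×10⁻⁴ × 2.6×10⁹ / (1026 × 3920) ≈ 0.096969 m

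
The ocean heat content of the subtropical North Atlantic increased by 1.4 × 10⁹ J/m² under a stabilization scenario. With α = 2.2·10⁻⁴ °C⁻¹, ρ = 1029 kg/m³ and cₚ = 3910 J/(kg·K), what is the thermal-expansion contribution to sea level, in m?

Δh = αQ/(ρcₚ) = 2.2×10⁻⁴ × 1.4×10⁹ / (1029 × 3910) ≈ 0.076552 m

about 0.077 m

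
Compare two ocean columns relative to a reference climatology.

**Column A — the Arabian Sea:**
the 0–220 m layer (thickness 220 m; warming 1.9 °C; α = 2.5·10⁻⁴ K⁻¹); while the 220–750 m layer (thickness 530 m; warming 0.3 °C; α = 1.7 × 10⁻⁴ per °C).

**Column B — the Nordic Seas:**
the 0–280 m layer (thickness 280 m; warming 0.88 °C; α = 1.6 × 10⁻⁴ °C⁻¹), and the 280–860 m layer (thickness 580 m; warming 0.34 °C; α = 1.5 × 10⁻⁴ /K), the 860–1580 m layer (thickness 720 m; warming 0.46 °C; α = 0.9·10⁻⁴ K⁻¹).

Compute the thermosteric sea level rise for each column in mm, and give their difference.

Δh_A ≈ 130 mm, Δh_B ≈ 99 mm; difference ≈ 33 mm

A 0–220 m: 1.9 × 2.5×10⁻⁴ × 220 = 0.10450 m
A Layer 2: 1.7×10⁻⁴ × 0.3 × 530 = 0.02703 m
A total: 0.13153 m
B Layer 1: 280 × 1.6×10⁻⁴ × 0.88 = 0.039424 m
B 0.34 × 1.5×10⁻⁴ × 580 = 0.02958 m
B 720 × 0.46 × 0.9×10⁻⁴ = 0.029808 m
B total: 0.098812 m
Difference: 0.13153 − 0.098812 = 0.032718 m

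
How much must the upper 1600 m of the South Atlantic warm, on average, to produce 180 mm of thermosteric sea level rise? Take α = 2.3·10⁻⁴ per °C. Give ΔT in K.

about 0.489 K

ΔT = Δh/(αH) = 0.18 / (2.3×10⁻⁴ × 1600) ≈ 0.4891 K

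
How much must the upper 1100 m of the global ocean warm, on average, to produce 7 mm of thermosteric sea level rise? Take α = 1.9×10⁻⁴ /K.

ΔT = Δh/(αH) = 0.007 / (1.9×10⁻⁴ × 1100) ≈ 0.03349 °C

ΔT ≈ 0.0335 °C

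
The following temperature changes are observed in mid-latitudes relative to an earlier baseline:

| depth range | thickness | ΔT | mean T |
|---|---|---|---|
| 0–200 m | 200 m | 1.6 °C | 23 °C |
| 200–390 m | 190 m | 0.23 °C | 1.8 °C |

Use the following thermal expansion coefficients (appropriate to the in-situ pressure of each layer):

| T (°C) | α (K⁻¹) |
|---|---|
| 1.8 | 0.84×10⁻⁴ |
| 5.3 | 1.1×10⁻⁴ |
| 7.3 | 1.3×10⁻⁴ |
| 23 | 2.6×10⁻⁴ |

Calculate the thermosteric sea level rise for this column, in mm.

Δh ≈ 87 mm

Layer 1 at 23 °C → α = 2.6×10⁻⁴ K⁻¹
Layer 2 at 1.8 °C → α = 0.84×10⁻⁴ K⁻¹
1.6 × 2.6×10⁻⁴ × 200 = 0.08320 m
190 × 0.23 × 0.84×10⁻⁴ = 0.0036708 m
Δh = 0.08320 + 0.0036708 = 0.0868708 m ≈ 87 mm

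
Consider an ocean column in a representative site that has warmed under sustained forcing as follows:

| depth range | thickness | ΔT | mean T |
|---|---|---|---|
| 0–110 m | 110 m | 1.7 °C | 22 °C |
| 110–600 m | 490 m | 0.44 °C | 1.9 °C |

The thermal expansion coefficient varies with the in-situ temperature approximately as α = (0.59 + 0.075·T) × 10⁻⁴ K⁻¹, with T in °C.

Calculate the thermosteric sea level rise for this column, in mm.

Δh = 58 mm

Layer 1: α = (0.59 + 0.075×22)×10⁻⁴ = 2.24×10⁻⁴ K⁻¹
Layer 2: α = (0.59 + 0.075×1.9)×10⁻⁴ = 0.7325×10⁻⁴ K⁻¹
110 × 2.24×10⁻⁴ × 1.7 = 0.041888 m
Layer 2: 0.44 × 490 × 0.7325×10⁻⁴ = 0.0157927 m
Δh = 0.041888 + 0.0157927 = 0.0576807 m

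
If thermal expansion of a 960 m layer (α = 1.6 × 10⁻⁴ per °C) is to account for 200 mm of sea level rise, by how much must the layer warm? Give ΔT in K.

ΔT ≈ 1.3 K

ΔT = Δh/(αH) = 0.2 / (1.6×10⁻⁴ × 960) ≈ 1.302 K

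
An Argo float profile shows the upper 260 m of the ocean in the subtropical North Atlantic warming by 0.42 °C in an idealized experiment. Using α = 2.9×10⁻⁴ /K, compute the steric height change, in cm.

about 3.17 cm

Δh = αΔT·H = 2.9×10⁻⁴ × 0.42 × 260 = 0.031668 m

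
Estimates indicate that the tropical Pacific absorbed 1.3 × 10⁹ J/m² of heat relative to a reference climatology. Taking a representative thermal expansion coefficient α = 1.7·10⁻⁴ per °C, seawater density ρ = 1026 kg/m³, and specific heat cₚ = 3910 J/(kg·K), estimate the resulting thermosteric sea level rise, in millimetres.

Δh = 55.1 mm

Δh = αQ/(ρcₚ) = 1.7×10⁻⁴ × 1.3×10⁹ / (1026 × 3910) ≈ 0.055089 m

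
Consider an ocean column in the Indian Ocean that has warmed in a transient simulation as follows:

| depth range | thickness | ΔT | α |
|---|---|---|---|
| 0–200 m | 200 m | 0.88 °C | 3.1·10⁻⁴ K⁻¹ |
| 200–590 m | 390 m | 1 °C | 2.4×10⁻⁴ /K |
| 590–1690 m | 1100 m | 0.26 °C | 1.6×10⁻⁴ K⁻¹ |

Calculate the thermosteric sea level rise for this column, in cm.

Layer 1: 0.88 × 200 × 3.1×10⁻⁴ = 0.05456 m
390 × 2.4×10⁻⁴ × 1 = 0.09360 m
0.26 × 1100 × 1.6×10⁻⁴ = 0.04576 m
Δh = 0.05456 + 0.09360 + 0.04576 = 0.19392 m

about 19.4 cm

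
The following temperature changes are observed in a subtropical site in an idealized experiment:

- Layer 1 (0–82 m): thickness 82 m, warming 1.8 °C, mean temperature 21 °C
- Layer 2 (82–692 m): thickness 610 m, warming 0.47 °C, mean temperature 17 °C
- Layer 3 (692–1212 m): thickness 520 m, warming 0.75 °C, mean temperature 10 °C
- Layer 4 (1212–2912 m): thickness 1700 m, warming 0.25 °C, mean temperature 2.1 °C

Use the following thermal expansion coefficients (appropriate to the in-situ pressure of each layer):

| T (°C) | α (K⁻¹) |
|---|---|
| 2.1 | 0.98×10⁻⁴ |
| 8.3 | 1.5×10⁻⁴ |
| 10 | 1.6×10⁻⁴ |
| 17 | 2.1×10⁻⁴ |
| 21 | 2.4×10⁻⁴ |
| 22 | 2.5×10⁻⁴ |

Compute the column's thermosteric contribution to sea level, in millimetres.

200 mm of thermosteric rise

Layer 1 at 21 °C → α = 2.4×10⁻⁴ K⁻¹
Layer 2 at 17 °C → α = 2.1×10⁻⁴ K⁻¹
Layer 3 at 10 °C → α = 1.6×10⁻⁴ K⁻¹
Layer 4 at 2.1 °C → α = 0.98×10⁻⁴ K⁻¹
0–82 m: 82 × 2.4×10⁻⁴ × 1.8 = 0.035424 m
82–692 m: 610 × 0.47 × 2.1×10⁻⁴ = 0.060207 m
692–1212 m: 0.75 × 1.6×10⁻⁴ × 520 = 0.06240 m
1212–2912 m: 1700 × 0.25 × 0.98×10⁻⁴ = 0.04165 m
Δh = 0.035424 + 0.060207 + 0.06240 + 0.04165 = 0.199681 m ≈ 200 mm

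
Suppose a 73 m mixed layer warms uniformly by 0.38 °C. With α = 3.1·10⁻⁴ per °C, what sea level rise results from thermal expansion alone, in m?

Δh = αΔT·H = 3.1×10⁻⁴ × 0.38 × 73 = 0.0085994 m

0.0086 m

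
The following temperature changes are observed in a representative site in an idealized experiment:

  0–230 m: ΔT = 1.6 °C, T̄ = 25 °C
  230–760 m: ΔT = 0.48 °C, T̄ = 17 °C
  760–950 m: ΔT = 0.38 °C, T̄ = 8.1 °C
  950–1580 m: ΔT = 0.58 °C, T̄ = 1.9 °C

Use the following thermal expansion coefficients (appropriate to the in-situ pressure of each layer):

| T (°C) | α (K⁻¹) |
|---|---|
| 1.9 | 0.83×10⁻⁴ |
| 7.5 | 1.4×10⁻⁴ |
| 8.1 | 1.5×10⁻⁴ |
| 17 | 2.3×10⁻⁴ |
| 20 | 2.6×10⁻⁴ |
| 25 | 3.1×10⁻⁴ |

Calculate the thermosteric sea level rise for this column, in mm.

Δh = 214 mm

Layer 1 at 25 °C → α = 3.1×10⁻⁴ K⁻¹
Layer 2 at 17 °C → α = 2.3×10⁻⁴ K⁻¹
Layer 3 at 8.1 °C → α = 1.5×10⁻⁴ K⁻¹
Layer 4 at 1.9 °C → α = 0.83×10⁻⁴ K⁻¹
0–230 m: 1.6 × 230 × 3.1×10⁻⁴ = 0.11408 m
230–760 m: 0.48 × 2.3×10⁻⁴ × 530 = 0.058512 m
760–950 m: 0.38 × 1.5×10⁻⁴ × 190 = 0.01083 m
950–1580 m: 0.58 × 0.83×10⁻⁴ × 630 = 0.0303282 m
Δh = 0.11408 + 0.058512 + 0.01083 + 0.0303282 = 0.2137502 m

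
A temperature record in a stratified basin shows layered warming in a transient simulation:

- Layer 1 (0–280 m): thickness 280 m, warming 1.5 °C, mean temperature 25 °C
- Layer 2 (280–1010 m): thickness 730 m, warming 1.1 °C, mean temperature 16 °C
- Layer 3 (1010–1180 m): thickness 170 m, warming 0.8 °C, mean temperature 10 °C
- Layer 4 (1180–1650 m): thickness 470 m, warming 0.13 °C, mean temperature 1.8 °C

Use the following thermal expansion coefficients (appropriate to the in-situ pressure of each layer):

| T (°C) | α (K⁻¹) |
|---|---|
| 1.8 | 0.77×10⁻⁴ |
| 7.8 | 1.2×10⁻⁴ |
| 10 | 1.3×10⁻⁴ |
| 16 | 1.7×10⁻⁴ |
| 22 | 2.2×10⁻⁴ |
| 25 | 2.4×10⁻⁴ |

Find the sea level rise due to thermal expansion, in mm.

Layer 1 at 25 °C → α = 2.4×10⁻⁴ K⁻¹
Layer 2 at 16 °C → α = 1.7×10⁻⁴ K⁻¹
Layer 3 at 10 °C → α = 1.3×10⁻⁴ K⁻¹
Layer 4 at 1.8 °C → α = 0.77×10⁻⁴ K⁻¹
1.5 × 280 × 2.4×10⁻⁴ = 0.10080 m
1.1 × 1.7×10⁻⁴ × 730 = 0.13651 m
170 × 1.3×10⁻⁴ × 0.8 = 0.01768 m
1180–1650 m: 470 × 0.77×10⁻⁴ × 0.13 = 0.0047047 m
Δh = 0.10080 + 0.13651 + 0.01768 + 0.0047047 = 0.2596947 m ≈ 260 mm

260 mm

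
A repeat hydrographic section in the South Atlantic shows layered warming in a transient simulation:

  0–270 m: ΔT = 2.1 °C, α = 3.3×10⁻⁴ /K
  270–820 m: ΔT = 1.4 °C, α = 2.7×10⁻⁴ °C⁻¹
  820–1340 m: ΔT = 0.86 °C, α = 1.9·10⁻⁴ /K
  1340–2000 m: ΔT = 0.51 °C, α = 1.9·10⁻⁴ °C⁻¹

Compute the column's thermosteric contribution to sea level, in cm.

Δh = 54 cm

0–270 m: 3.3×10⁻⁴ × 270 × 2.1 = 0.18711 m
1.4 × 2.7×10⁻⁴ × 550 = 0.20790 m
820–1340 m: 520 × 0.86 × 1.9×10⁻⁴ = 0.084968 m
1340–2000 m: 0.51 × 1.9×10⁻⁴ × 660 = 0.063954 m
Δh = 0.18711 + 0.20790 + 0.084968 + 0.063954 = 0.543932 m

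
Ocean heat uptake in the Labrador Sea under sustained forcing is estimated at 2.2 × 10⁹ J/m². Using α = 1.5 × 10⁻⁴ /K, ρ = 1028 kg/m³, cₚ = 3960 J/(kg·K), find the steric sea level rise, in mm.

about 81.1 mm

Δh = αQ/(ρcₚ) = 1.5×10⁻⁴ × 2.2×10⁹ / (1028 × 3960) ≈ 0.081064 m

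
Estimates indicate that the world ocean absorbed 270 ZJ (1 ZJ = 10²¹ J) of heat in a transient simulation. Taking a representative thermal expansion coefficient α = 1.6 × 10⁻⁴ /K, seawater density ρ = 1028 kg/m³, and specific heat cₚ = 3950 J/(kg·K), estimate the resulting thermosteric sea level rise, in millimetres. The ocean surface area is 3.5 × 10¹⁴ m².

30.4 mm

Per unit area: Q = 270×10²¹ / (3.5×10¹⁴) ≈ 7.714×10⁸ J/m²
Δh = αQ/(ρcₚ) = 1.6×10⁻⁴ × 7.714×10⁸ / (1028 × 3950) ≈ 0.030396 m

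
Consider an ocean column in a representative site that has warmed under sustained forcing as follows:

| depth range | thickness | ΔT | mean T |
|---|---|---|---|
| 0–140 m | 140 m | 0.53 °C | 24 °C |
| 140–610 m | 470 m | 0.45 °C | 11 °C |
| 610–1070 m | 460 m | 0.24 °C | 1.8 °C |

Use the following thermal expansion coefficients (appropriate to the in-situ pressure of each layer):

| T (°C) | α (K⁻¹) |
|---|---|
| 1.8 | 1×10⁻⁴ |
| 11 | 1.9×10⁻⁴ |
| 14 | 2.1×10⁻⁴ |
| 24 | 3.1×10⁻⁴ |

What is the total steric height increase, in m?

Δh ≈ 0.074 m

Layer 1 at 24 °C → α = 3.1×10⁻⁴ K⁻¹
Layer 2 at 11 °C → α = 1.9×10⁻⁴ K⁻¹
Layer 3 at 1.8 °C → α = 1×10⁻⁴ K⁻¹
0–140 m: 3.1×10⁻⁴ × 0.53 × 140 = 0.023002 m
Layer 2: 0.45 × 470 × 1.9×10⁻⁴ = 0.040185 m
Layer 3: 1×10⁻⁴ × 460 × 0.24 = 0.01104 m
Δh = 0.023002 + 0.040185 + 0.01104 = 0.074227 m ≈ 0.074 m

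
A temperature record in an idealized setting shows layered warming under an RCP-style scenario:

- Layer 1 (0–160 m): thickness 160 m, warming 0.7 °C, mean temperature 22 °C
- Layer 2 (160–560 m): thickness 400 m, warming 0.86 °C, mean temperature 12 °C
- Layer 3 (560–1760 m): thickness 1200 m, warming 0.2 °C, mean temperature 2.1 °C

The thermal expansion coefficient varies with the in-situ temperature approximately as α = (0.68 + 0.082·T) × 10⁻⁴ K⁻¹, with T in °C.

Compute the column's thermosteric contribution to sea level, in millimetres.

about 106 mm

Layer 1: α = (0.68 + 0.082×22)×10⁻⁴ = 2.484×10⁻⁴ K⁻¹
Layer 2: α = (0.68 + 0.082×12)×10⁻⁴ = 1.664×10⁻⁴ K⁻¹
Layer 3: α = (0.68 + 0.082×2.1)×10⁻⁴ = 0.8522×10⁻⁴ K⁻¹
Layer 1: 160 × 0.7 × 2.484×10⁻⁴ = 0.0278208 m
Layer 2: 400 × 0.86 × 1.664×10⁻⁴ = 0.0572416 m
0.2 × 0.8522×10⁻⁴ × 1200 = 0.0204528 m
Δh = 0.0278208 + 0.0572416 + 0.0204528 = 0.1055152 m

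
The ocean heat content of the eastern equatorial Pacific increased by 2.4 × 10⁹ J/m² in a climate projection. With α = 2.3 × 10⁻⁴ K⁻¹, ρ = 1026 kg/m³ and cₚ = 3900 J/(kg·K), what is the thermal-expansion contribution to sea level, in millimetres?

Δh = αQ/(ρcₚ) = 2.3×10⁻⁴ × 2.4×10⁹ / (1026 × 3900) ≈ 0.13795 m

138 mm of thermosteric rise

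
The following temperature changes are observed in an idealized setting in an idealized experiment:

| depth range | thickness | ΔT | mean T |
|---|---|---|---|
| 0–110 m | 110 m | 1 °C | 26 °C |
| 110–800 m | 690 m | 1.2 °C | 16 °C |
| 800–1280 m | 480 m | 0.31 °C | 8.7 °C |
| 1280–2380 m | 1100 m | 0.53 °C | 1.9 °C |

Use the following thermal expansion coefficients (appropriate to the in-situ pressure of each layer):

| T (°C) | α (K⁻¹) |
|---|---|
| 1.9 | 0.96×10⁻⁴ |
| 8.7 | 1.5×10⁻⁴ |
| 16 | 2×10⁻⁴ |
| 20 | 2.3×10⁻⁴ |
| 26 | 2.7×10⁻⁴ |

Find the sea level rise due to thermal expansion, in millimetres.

Δh = 274 mm

Layer 1 at 26 °C → α = 2.7×10⁻⁴ K⁻¹
Layer 2 at 16 °C → α = 2×10⁻⁴ K⁻¹
Layer 3 at 8.7 °C → α = 1.5×10⁻⁴ K⁻¹
Layer 4 at 1.9 °C → α = 0.96×10⁻⁴ K⁻¹
1 × 2.7×10⁻⁴ × 110 = 0.02970 m
Layer 2: 2×10⁻⁴ × 690 × 1.2 = 0.16560 m
0.31 × 1.5×10⁻⁴ × 480 = 0.02232 m
0.96×10⁻⁴ × 1100 × 0.53 = 0.055968 m
Δh = 0.02970 + 0.16560 + 0.02232 + 0.055968 = 0.273588 m ≈ 274 mm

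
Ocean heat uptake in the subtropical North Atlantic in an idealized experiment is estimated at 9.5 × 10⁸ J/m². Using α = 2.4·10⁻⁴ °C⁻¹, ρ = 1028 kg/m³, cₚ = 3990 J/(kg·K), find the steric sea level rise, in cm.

Δh ≈ 5.6 cm

Δh = αQ/(ρcₚ) = 2.4×10⁻⁴ × 9.5×10⁸ / (1028 × 3990) ≈ 0.055586 m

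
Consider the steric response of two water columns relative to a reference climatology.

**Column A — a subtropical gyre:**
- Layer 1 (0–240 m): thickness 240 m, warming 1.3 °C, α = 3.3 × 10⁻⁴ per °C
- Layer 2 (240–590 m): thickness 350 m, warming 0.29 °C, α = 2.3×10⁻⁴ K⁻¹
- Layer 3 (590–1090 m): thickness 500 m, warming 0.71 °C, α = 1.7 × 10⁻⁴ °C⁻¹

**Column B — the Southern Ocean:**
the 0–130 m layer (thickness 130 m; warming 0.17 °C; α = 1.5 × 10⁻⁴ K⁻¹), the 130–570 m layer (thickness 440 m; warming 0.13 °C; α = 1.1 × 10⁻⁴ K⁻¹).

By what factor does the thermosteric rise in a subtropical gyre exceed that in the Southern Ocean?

19.4

A 240 × 1.3 × 3.3×10⁻⁴ = 0.10296 m
A 2.3×10⁻⁴ × 350 × 0.29 = 0.023345 m
A 590–1090 m: 0.71 × 1.7×10⁻⁴ × 500 = 0.06035 m
A total: 0.186655 m
B 130 × 0.17 × 1.5×10⁻⁴ = 0.003315 m
B 440 × 1.1×10⁻⁴ × 0.13 = 0.006292 m
B total: 0.009607 m
Ratio: 0.186655 / 0.009607 ≈ 19.43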